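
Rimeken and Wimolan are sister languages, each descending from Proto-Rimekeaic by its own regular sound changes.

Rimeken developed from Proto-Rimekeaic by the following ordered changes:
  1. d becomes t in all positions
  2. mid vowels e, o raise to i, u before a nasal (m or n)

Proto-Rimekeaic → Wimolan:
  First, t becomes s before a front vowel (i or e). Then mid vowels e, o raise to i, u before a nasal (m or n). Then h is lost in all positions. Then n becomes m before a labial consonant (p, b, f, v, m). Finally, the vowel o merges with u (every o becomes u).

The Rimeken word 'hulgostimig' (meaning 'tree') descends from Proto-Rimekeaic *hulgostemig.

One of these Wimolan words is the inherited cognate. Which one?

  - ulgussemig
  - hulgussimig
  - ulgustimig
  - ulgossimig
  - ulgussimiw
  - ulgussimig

ulgussimig

Wimolan: *hulgostemig
  hulgostemig → hulgossemig   [palatalisation]
  hulgossemig → hulgossimig   [pre-nasal raising]
  hulgossimig → ulgossimig   [h-loss]
  ulgossimig (rule 4 does not apply)
  ulgossimig → ulgussimig   [vowel merger]
  giving Wimolan ulgussimig.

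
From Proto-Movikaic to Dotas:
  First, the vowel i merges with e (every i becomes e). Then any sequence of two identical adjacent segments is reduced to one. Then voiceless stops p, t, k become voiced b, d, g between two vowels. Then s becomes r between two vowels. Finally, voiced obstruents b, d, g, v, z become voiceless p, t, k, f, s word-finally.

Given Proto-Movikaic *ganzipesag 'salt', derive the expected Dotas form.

Dotas: start from *ganzipesag.
  rule 1 (vowel merger): ganzipesag → ganzepesag
  rule 2: no change — ganzepesag
  rule 3 (intervocalic voicing): ganzepesag → ganzebesag
  rule 4 (rhotacism): ganzebesag → ganzeberag
  rule 5 (final devoicing): ganzeberag → ganzeberak
  ⇒ Dotas ganzeberak

ganzeberak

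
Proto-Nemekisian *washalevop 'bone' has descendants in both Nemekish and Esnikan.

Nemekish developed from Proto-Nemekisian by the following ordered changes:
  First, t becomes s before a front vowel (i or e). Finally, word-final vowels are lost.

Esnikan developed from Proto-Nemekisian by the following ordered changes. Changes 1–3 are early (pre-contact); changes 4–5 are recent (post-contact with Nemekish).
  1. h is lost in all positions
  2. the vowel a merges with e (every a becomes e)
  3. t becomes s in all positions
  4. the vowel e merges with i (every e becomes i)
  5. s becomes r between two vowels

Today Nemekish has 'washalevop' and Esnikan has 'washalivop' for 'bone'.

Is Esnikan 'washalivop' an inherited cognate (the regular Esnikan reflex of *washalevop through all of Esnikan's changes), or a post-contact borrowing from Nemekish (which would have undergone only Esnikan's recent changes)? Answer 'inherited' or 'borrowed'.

borrowed

If inherited, *washalevop would pass through all of Esnikan's changes:
Esnikan: start from *washalevop.
  rule 1 (h-loss): washalevop → wasalevop
  rule 2 (vowel merger): wasalevop → weselevop
  rule 3: no change — weselevop
  rule 4 (vowel merger): weselevop → wisilivop
  rule 5 (rhotacism): wisilivop → wirilivop
  ⇒ Esnikan wirilivop
If borrowed from Nemekish 'washalevop' after the early changes, it would undergo only the recent ones:
  rule 4 (vowel merger): washalevop → washalivop
  rule 5 (rhotacism): no change (washalivop)
  ⇒ as a loan: washalivop
Esnikan 'washalivop' matches the loan outcome 'washalivop', not the inherited 'wirilivop' — it skipped the early Esnikan changes, so it was borrowed from Nemekish.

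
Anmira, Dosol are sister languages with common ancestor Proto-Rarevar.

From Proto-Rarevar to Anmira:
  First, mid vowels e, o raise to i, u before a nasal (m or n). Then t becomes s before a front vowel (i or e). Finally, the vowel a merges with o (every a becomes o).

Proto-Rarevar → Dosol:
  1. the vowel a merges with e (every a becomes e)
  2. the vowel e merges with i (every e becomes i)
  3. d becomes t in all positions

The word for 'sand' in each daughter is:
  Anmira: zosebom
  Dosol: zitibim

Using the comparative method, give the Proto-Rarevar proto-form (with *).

*zatebam

Position 6: Anmira has o, Dosol has i. Taking the neighbouring segments as reconstructed: Anmira o can only go back to *a; Dosol i could go back to *a or *e or *i — the one source consistent with every daughter is *a.
Position 4: Anmira has e, Dosol has i. Anmira preserves e here (none of its changes turn any other segment into e), so the proto-segment is *e.
Position 2: Anmira has o, Dosol has i. Taking the neighbouring segments as reconstructed: Anmira o could go back to *a or *o; Dosol i could go back to *a or *e or *i — the one source consistent with every daughter is *a.
Verify the candidate proto-form against each daughter:
Anmira: *zatebam
  zatebam (rule 1 does not apply)
  zatebam → zasebam   [palatalisation]
  zasebam → zosebom   [vowel merger]
  giving Anmira zosebom.
Dosol: *zatebam > zetebem > zitibim  (by vowel merger, vowel merger)
Only *zatebam yields all of Anmira zosebom, Dosol zitibim.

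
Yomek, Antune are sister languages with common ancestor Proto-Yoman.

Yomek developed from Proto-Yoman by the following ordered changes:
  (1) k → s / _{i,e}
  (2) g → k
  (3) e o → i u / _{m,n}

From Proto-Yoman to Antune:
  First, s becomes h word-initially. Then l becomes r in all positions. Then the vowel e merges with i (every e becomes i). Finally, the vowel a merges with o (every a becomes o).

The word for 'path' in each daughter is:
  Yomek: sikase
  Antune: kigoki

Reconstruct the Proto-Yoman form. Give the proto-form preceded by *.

Position 5: Yomek has s, Antune has k. Antune preserves k here (none of its changes turn any other segment into k), so the proto-segment is *k.
Position 4: Yomek has a, Antune has o. Yomek preserves a here (none of its changes turn any other segment into a), so the proto-segment is *a.
This points to *kigake. Verify forward in each daughter:
Yomek: *kigake > sigase > sikase  (by palatalisation, unconditioned shift)
Antune: *kigake > kigaki > kigoki  (by vowel merger, vowel merger)
No other proto-form is consistent with every reflex, so the reconstruction is *kigake.

*kigake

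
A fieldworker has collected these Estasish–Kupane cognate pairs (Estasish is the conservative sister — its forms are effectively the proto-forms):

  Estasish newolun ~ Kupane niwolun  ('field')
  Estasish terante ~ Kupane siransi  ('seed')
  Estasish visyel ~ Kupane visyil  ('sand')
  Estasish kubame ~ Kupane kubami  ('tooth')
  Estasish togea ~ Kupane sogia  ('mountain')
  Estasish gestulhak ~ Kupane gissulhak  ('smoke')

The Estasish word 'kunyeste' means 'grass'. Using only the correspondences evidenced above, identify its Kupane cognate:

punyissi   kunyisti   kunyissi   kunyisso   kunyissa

newolun ~ niwolun, visyel ~ visyil — Estasish e corresponds to Kupane i after a consonant, before a consonant other than r, m, n, p, b, f, v.
terante ~ siransi — Estasish t corresponds to Kupane s after a consonant, before a front vowel.
terante ~ siransi, kubame ~ kubami — Estasish e corresponds to Kupane i word-finally.
Applying these to Estasish 'kunyeste':
  kunyeste → kunyiste   (e→i after a consonant, before a consonant other than r, m, n, p, b, f, v)
  kunyiste → kunyisse   (t→s after a consonant, before a front vowel)
  kunyisse → kunyissi   (e→i word-finally)
So the Kupane cognate is 'kunyissi'.

kunyissi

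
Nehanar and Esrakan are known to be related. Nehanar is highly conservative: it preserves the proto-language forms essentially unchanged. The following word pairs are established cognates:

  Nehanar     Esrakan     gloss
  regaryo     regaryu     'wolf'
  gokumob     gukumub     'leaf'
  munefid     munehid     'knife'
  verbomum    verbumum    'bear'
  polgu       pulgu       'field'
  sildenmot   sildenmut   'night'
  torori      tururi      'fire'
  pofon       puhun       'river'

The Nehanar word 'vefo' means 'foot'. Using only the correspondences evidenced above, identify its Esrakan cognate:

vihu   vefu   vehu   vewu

vehu

pofon ~ puhun — Nehanar f corresponds to Esrakan h between vowels (before a back vowel).
regaryo ~ regaryu — Nehanar o corresponds to Esrakan u word-finally.
Applying these to Nehanar 'vefo':
  vefo → veho   (f→h between vowels (before a back vowel))
  veho → vehu   (o→u word-finally)
So the Esrakan cognate is 'vehu'.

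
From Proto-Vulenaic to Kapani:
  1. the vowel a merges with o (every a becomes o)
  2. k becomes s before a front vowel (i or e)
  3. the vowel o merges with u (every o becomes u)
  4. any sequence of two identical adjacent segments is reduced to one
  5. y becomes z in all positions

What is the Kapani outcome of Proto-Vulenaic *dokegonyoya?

dusegunzuzu

Kapani: *dokegonyoya > dokegonyoyo > dosegonyoyo > dusegunyuyu > dusegunzuzu  (by vowel merger, palatalisation, vowel merger, unconditioned shift)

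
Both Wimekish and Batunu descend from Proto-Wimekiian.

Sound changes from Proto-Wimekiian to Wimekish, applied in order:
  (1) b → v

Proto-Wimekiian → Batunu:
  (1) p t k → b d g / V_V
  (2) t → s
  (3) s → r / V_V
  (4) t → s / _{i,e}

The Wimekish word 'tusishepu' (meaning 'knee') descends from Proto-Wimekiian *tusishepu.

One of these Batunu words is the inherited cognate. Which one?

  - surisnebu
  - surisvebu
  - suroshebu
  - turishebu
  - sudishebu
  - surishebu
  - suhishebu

Batunu: *tusishepu > tusishebu > susishebu > surishebu  (by intervocalic voicing, unconditioned shift, rhotacism)

surishebu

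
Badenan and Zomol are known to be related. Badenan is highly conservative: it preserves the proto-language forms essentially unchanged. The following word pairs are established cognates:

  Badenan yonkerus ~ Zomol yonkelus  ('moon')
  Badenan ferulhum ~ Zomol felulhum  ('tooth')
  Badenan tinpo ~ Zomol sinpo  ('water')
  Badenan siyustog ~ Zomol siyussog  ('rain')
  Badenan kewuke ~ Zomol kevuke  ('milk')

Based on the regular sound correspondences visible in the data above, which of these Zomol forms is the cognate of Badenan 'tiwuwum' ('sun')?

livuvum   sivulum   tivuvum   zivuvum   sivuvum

sivuvum

tinpo ~ sinpo — Badenan t corresponds to Zomol s word-initially before a front vowel.
kewuke ~ kevuke — Badenan w corresponds to Zomol v between vowels (before a back vowel).
Applying these to Badenan 'tiwuwum':
  tiwuwum → siwuwum   (t→s word-initially before a front vowel)
  siwuwum → sivuwum   (w→v between vowels (before a back vowel))
  sivuwum → sivuvum   (w→v between vowels (before a back vowel))
So the Zomol cognate is 'sivuvum'.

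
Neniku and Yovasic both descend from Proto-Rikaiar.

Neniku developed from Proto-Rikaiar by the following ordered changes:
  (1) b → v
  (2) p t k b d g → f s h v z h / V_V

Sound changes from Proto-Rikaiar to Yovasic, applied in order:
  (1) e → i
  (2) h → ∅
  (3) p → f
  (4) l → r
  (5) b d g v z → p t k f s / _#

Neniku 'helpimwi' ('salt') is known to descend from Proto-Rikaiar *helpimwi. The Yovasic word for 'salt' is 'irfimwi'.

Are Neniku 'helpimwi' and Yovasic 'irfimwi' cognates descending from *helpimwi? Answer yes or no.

Derive the expected Yovasic reflex of *helpimwi:
Yovasic: start from *helpimwi.
  rule 1 (vowel merger): helpimwi → hilpimwi
  rule 2 (h-loss): hilpimwi → ilpimwi
  rule 3 (unconditioned shift): ilpimwi → ilfimwi
  rule 4 (unconditioned shift): ilfimwi → irfimwi
  rule 5: no change — irfimwi
  ⇒ Yovasic irfimwi
Yovasic 'irfimwi' matches the regular reflex exactly, so the pair is cognate.

yes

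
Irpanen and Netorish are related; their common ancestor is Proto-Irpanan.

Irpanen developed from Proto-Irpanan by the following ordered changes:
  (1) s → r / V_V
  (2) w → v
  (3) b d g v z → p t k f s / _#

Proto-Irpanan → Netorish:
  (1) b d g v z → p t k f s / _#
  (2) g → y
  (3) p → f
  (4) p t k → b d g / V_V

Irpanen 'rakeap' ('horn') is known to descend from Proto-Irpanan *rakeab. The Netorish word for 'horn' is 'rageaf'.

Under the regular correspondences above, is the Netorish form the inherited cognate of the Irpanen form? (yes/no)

yes

Derive the expected Netorish reflex of *rakeab:
Netorish: *rakeab
  rakeab → rakeap   [final devoicing]
  rakeap (rule 2 does not apply)
  rakeap → rakeaf   [unconditioned shift]
  rakeaf → rageaf   [intervocalic voicing]
  giving Netorish rageaf.
Netorish 'rageaf' matches the regular reflex exactly, so the pair is cognate.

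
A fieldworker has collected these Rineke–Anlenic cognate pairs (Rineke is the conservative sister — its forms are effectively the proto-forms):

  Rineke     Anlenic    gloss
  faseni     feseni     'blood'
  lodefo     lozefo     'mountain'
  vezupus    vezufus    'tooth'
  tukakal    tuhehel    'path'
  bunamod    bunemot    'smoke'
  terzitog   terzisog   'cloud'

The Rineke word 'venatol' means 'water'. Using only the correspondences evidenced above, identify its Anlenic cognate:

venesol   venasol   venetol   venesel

faseni ~ feseni, tukakal ~ tuhehel — Rineke a corresponds to Anlenic e after a consonant, before a consonant other than r, m, n, p, b, f, v.
terzitog ~ terzisog — Rineke t corresponds to Anlenic s between vowels (before a back vowel).
Applying these to Rineke 'venatol':
  venatol → venetol   (a→e after a consonant, before a consonant other than r, m, n, p, b, f, v)
  venetol → venesol   (t→s between vowels (before a back vowel))
So the Anlenic cognate is 'venesol'.

venesol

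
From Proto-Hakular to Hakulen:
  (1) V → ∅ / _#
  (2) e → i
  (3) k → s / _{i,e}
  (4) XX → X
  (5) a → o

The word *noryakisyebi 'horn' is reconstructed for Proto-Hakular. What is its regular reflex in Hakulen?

Hakulen: start from *noryakisyebi.
  rule 1 (apocope): noryakisyebi → noryakisyeb
  rule 2 (vowel merger): noryakisyeb → noryakisyib
  rule 3 (palatalisation): noryakisyib → noryasisyib
  rule 4: no change — noryasisyib
  rule 5 (vowel merger): noryasisyib → noryosisyib
  ⇒ Hakulen noryosisyib

noryosisyib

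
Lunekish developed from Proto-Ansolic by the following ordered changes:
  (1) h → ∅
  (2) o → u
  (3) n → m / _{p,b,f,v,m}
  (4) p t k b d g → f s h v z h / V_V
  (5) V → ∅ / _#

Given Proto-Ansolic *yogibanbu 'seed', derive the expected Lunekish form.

Lunekish: start from *yogibanbu.
  rule 1: no change — yogibanbu
  rule 2 (vowel merger): yogibanbu → yugibanbu
  rule 3 (nasal place assimilation): yugibanbu → yugibambu
  rule 4 (intervocalic lenition): yugibambu → yuhivambu
  rule 5 (apocope): yuhivambu → yuhivamb
  ⇒ Lunekish yuhivamb

yuhivamb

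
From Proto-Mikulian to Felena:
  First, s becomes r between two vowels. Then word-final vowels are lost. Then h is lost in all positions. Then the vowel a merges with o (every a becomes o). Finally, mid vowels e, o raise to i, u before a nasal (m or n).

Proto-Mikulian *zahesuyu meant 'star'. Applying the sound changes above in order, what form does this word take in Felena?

Felena: *zahesuyu > zaheruyu > zaheruy > zaeruy > zoeruy  (by rhotacism, apocope, h-loss, vowel merger)

zoeruy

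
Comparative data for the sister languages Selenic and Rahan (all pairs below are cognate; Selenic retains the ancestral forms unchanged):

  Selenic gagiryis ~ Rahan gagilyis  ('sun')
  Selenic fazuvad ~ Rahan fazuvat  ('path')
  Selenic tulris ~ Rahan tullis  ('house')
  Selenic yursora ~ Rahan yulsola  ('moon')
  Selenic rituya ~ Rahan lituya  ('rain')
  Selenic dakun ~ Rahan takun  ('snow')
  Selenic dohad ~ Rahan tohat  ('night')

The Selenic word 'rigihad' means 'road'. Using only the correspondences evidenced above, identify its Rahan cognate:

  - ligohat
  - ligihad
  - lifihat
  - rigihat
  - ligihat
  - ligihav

ligihat

rituya ~ lituya — Selenic r corresponds to Rahan l word-initially before a front vowel.
fazuvad ~ fazuvat, dohad ~ tohat — Selenic d corresponds to Rahan t word-finally.
Applying these to Selenic 'rigihad':
  rigihad → ligihad   (r→l word-initially before a front vowel)
  ligihad → ligihat   (d→t word-finally)
So the Rahan cognate is 'ligihat'.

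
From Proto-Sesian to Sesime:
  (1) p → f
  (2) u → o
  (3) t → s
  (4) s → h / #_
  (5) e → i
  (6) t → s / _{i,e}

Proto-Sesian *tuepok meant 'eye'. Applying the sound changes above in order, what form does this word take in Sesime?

hoifok

Sesime: *tuepok
  tuepok → tuefok   [unconditioned shift]
  tuefok → toefok   [vowel merger]
  toefok → soefok   [unconditioned shift]
  soefok → hoefok   [debuccalisation]
  hoefok → hoifok   [vowel merger]
  hoifok (rule 6 does not apply)
  giving Sesime hoifok.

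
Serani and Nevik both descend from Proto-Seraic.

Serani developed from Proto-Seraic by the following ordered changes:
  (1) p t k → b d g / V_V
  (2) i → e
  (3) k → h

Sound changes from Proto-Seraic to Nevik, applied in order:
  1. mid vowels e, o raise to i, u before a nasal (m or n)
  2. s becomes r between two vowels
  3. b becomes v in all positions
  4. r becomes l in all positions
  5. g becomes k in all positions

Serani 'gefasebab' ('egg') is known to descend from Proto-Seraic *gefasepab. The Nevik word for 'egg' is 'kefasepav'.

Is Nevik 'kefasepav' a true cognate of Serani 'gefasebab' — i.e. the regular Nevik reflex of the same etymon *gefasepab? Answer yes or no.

no

Derive the expected Nevik reflex of *gefasepab:
Nevik: start from *gefasepab.
  rule 1: no change — gefasepab
  rule 2 (rhotacism): gefasepab → gefarepab
  rule 3 (unconditioned shift): gefarepab → gefarepav
  rule 4 (unconditioned shift): gefarepav → gefalepav
  rule 5 (unconditioned shift): gefalepav → kefalepav
  ⇒ Nevik kefalepav
The regular Nevik reflex would be 'kefalepav', but the attested form is 'kefasepav'. The correspondence is irregular, so they are not cognates (the Nevik form has a different source).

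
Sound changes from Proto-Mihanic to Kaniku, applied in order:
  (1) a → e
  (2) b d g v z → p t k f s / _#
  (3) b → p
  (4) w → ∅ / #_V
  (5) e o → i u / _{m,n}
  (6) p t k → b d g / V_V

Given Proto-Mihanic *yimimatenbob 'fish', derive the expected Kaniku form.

Kaniku: start from *yimimatenbob.
  rule 1 (vowel merger): yimimatenbob → yimimetenbob
  rule 2 (final devoicing): yimimetenbob → yimimetenbop
  rule 3 (unconditioned shift): yimimetenbop → yimimetenpop
  rule 4: no change — yimimetenpop
  rule 5 (pre-nasal raising): yimimetenpop → yimimetinpop
  rule 6 (intervocalic voicing): yimimetinpop → yimimedinpop
  ⇒ Kaniku yimimedinpop

yimimedinpop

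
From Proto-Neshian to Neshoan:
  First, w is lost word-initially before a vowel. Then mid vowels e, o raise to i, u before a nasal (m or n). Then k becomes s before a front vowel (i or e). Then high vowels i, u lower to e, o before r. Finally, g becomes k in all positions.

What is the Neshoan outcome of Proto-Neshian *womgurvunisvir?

Neshoan: *womgurvunisvir > omgurvunisvir > umgurvunisvir > umgorvunisver > umkorvunisver  (by glide loss, pre-nasal raising, pre-rhotic lowering, unconditioned shift)

umkorvunisver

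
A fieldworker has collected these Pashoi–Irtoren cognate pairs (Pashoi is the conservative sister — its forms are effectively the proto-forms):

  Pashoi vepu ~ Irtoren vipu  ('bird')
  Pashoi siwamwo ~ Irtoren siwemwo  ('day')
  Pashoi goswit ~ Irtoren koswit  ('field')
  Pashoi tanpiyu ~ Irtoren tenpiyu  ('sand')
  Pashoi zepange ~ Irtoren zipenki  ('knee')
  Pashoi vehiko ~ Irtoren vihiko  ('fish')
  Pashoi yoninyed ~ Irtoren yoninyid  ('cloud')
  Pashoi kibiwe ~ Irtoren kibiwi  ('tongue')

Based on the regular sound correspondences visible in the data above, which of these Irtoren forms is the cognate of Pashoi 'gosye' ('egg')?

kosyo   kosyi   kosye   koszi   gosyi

kosyi

goswit ~ koswit — Pashoi g corresponds to Irtoren k word-initially before a back vowel.
zepange ~ zipenki, kibiwe ~ kibiwi — Pashoi e corresponds to Irtoren i word-finally.
Applying these to Pashoi 'gosye':
  gosye → kosye   (g→k word-initially before a back vowel)
  kosye → kosyi   (e→i word-finally)
So the Irtoren cognate is 'kosyi'.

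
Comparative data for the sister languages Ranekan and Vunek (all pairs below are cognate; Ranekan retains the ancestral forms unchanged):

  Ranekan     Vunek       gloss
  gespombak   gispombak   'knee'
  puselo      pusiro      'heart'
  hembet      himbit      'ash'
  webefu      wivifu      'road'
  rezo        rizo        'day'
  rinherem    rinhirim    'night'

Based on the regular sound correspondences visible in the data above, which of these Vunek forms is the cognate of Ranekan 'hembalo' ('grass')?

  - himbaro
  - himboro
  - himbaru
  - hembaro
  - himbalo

hembet ~ himbit, rinherem ~ rinhirim — Ranekan e corresponds to Vunek i after a consonant, before a nasal.
puselo ~ pusiro — Ranekan l corresponds to Vunek r between vowels (before a back vowel).
Applying these to Ranekan 'hembalo':
  hembalo → himbalo   (e→i after a consonant, before a nasal)
  himbalo → himbaro   (l→r between vowels (before a back vowel))
So the Vunek cognate is 'himbaro'.

himbaro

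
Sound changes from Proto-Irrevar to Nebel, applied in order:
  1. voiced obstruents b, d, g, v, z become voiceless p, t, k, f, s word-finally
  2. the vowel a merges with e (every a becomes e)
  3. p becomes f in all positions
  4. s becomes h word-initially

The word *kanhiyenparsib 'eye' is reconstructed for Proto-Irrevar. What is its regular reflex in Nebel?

kenhiyenfersif

Nebel: start from *kanhiyenparsib.
  rule 1 (final devoicing): kanhiyenparsib → kanhiyenparsip
  rule 2 (vowel merger): kanhiyenparsip → kenhiyenpersip
  rule 3 (unconditioned shift): kenhiyenpersip → kenhiyenfersif
  rule 4: no change — kenhiyenfersif
  ⇒ Nebel kenhiyenfersif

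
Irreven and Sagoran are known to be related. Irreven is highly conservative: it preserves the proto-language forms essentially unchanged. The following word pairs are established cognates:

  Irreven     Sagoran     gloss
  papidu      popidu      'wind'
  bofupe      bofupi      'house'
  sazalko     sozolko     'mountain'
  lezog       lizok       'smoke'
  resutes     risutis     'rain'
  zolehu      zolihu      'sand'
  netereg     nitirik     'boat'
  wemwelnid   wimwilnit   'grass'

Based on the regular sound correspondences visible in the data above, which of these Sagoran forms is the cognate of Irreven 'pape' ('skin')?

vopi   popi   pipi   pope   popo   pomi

popi

papidu ~ popidu — Irreven a corresponds to Sagoran o after a consonant, before a labial obstruent.
bofupe ~ bofupi — Irreven e corresponds to Sagoran i word-finally.
Applying these to Irreven 'pape':
  pape → pope   (a→o after a consonant, before a labial obstruent)
  pope → popi   (e→i word-finally)
So the Sagoran cognate is 'popi'.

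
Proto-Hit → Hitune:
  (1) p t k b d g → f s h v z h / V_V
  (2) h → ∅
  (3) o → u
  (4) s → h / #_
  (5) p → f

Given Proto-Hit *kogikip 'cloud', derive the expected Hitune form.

Hitune: *kogikip
  kogikip → kohihip   [intervocalic lenition]
  kohihip → koiip   [h-loss]
  koiip → kuiip   [vowel merger]
  kuiip (rule 4 does not apply)
  kuiip → kuiif   [unconditioned shift]
  giving Hitune kuiif.

kuiif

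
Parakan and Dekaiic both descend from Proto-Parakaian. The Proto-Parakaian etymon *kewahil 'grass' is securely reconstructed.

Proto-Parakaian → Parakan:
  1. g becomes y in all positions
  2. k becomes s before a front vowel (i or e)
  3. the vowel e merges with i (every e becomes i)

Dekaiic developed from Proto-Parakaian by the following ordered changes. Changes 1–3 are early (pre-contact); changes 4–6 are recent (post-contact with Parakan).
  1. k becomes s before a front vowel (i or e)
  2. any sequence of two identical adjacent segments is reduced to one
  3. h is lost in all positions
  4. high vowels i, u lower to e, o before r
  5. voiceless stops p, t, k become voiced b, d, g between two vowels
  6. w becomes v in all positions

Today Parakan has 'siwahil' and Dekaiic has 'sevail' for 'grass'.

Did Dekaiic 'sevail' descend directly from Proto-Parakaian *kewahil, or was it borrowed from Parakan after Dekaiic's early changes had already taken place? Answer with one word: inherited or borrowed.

inherited

If inherited, *kewahil would pass through all of Dekaiic's changes:
Dekaiic: start from *kewahil.
  rule 1 (palatalisation): kewahil → sewahil
  rule 2: no change — sewahil
  rule 3 (h-loss): sewahil → sewail
  rule 4: no change — sewail
  rule 5: no change — sewail
  rule 6 (unconditioned shift): sewail → sevail
  ⇒ Dekaiic sevail
If borrowed from Parakan 'siwahil' after the early changes, it would undergo only the recent ones:
  rule 4 (pre-rhotic lowering): no change (siwahil)
  rule 5 (intervocalic voicing): no change (siwahil)
  rule 6 (unconditioned shift): siwahil → sivahil
  ⇒ as a loan: sivahil
Dekaiic 'sevail' matches the inherited outcome exactly, so it is an inherited cognate, not a loan.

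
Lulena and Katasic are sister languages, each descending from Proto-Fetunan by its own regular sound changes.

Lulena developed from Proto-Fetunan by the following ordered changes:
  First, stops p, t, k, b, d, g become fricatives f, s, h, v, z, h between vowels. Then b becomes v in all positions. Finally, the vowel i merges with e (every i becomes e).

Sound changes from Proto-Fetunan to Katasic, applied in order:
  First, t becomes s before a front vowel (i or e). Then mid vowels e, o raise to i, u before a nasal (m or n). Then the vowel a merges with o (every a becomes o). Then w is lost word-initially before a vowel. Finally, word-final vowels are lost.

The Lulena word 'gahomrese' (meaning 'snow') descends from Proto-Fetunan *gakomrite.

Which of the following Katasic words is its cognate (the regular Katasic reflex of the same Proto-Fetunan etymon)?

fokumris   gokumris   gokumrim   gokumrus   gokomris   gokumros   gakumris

gokumris

Katasic: start from *gakomrite.
  rule 1 (palatalisation): gakomrite → gakomrise
  rule 2 (pre-nasal raising): gakomrise → gakumrise
  rule 3 (vowel merger): gakumrise → gokumrise
  rule 4: no change — gokumrise
  rule 5 (apocope): gokumrise → gokumris
  ⇒ Katasic gokumris
The other candidates each miss or misapply at least one Katasic change.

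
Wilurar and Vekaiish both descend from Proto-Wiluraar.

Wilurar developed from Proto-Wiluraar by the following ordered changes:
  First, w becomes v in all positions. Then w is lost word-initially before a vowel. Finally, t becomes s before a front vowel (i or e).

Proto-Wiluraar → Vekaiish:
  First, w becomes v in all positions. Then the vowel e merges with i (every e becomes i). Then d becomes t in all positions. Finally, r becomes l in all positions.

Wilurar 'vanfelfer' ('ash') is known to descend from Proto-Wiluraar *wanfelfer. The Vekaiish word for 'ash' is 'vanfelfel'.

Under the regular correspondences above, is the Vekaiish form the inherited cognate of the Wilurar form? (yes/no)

no

Derive the expected Vekaiish reflex of *wanfelfer:
Vekaiish: *wanfelfer
  wanfelfer → vanfelfer   [unconditioned shift]
  vanfelfer → vanfilfir   [vowel merger]
  vanfilfir (rule 3 does not apply)
  vanfilfir → vanfilfil   [unconditioned shift]
  giving Vekaiish vanfilfil.
The regular Vekaiish reflex would be 'vanfilfil', but the attested form is 'vanfelfel'. The correspondence is irregular, so they are not cognates (the Vekaiish form has a different source).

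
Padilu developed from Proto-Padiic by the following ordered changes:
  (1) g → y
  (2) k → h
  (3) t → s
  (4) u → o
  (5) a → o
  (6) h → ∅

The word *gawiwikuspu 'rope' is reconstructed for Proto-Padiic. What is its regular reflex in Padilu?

yowiwiospo

Padilu: start from *gawiwikuspu.
  rule 1 (unconditioned shift): gawiwikuspu → yawiwikuspu
  rule 2 (unconditioned shift): yawiwikuspu → yawiwihuspu
  rule 3: no change — yawiwihuspu
  rule 4 (vowel merger): yawiwihuspu → yawiwihospo
  rule 5 (vowel merger): yawiwihospo → yowiwihospo
  rule 6 (h-loss): yowiwihospo → yowiwiospo
  ⇒ Padilu yowiwiospo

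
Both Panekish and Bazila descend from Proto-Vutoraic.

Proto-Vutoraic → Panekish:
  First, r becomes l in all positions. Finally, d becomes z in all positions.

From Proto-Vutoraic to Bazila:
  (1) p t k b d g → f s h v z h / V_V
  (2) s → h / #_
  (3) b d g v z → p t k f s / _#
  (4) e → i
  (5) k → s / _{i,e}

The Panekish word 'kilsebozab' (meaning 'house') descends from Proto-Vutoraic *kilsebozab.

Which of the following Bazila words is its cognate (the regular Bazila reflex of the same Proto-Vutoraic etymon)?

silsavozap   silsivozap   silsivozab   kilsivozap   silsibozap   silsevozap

silsivozap

Bazila: start from *kilsebozab.
  rule 1 (intervocalic lenition): kilsebozab → kilsevozab
  rule 2: no change — kilsevozab
  rule 3 (final devoicing): kilsevozab → kilsevozap
  rule 4 (vowel merger): kilsevozap → kilsivozap
  rule 5 (palatalisation): kilsivozap → silsivozap
  ⇒ Bazila silsivozap
Only 'silsivozap' matches the regular Bazila development of *kilsebozab.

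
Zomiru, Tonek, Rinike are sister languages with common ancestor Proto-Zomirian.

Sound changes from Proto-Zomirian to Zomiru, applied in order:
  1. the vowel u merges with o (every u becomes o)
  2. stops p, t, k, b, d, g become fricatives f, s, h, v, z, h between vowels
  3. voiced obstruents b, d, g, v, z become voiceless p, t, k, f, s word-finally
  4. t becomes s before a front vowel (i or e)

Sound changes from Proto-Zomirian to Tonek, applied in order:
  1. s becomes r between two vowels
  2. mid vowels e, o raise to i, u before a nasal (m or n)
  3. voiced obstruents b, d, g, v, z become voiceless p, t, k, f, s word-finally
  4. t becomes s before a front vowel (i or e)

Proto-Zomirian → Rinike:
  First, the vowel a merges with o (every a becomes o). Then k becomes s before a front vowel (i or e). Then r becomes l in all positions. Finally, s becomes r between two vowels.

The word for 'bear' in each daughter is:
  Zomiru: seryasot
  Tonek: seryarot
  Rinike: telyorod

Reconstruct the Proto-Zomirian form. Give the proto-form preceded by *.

Position 3: Zomiru has r, Tonek has r, Rinike has l. Zomiru preserves r here (none of its changes turn any other segment into r), so the proto-segment is *r.
Position 6: Zomiru has s, Tonek has r, Rinike has r. Taking the neighbouring segments as reconstructed: Zomiru s could go back to *t or *s; Tonek r could go back to *s or *r; Rinike r can only go back to *s — the one source consistent with every daughter is *s.
Position 5: Zomiru has a, Tonek has a, Rinike has o. Zomiru preserves a here (none of its changes turn any other segment into a), so the proto-segment is *a.
Continuing position by position gives *teryasod; check it forward:
Zomiru: *teryasod
  teryasod (rule 1 does not apply)
  teryasod (rule 2 does not apply)
  teryasod → teryasot   [final devoicing]
  teryasot → seryasot   [palatalisation]
  giving Zomiru seryasot.
Tonek: *teryasod
  teryasod → teryarod   [rhotacism]
  teryarod (rule 2 does not apply)
  teryarod → teryarot   [final devoicing]
  teryarot → seryarot   [palatalisation]
  giving Tonek seryarot.
Rinike: *teryasod
  teryasod → teryosod   [vowel merger]
  teryosod (rule 2 does not apply)
  teryosod → telyosod   [unconditioned shift]
  telyosod → telyorod   [rhotacism]
  giving Rinike telyorod.
Only *teryasod yields all of Zomiru seryasot, Tonek seryarot, Rinike telyorod.

*teryasod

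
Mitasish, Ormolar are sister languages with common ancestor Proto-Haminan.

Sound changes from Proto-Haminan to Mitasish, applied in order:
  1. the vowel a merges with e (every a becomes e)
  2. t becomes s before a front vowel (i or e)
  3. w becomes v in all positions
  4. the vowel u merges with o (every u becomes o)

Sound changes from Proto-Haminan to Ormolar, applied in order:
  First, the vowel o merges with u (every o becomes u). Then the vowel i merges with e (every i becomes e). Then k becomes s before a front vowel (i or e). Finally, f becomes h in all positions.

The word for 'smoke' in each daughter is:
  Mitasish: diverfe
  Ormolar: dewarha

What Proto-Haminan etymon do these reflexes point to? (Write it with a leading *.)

Position 7: Mitasish has e, Ormolar has a. Ormolar preserves a here (none of its changes turn any other segment into a), so the proto-segment is *a.
Position 4: Mitasish has e, Ormolar has a. Ormolar preserves a here (none of its changes turn any other segment into a), so the proto-segment is *a.
This points to *diwarfa. Verify forward in each daughter:
Mitasish: *diwarfa
  diwarfa → diwerfe   [vowel merger]
  diwerfe (rule 2 does not apply)
  diwerfe → diverfe   [unconditioned shift]
  diverfe (rule 4 does not apply)
  giving Mitasish diverfe.
Ormolar: start from *diwarfa.
  rule 1: no change — diwarfa
  rule 2 (vowel merger): diwarfa → dewarfa
  rule 3: no change — dewarfa
  rule 4 (unconditioned shift): dewarfa → dewarha
  ⇒ Ormolar dewarha
No other proto-form is consistent with every reflex, so the reconstruction is *diwarfa.

*diwarfa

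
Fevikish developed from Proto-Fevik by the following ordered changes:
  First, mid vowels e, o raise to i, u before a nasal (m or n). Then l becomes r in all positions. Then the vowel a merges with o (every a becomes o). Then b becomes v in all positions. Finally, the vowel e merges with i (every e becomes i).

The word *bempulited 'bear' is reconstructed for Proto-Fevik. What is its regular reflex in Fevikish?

Fevikish: *bempulited
  bempulited → bimpulited   [pre-nasal raising]
  bimpulited → bimpurited   [unconditioned shift]
  bimpurited (rule 3 does not apply)
  bimpurited → vimpurited   [unconditioned shift]
  vimpurited → vimpuritid   [vowel merger]
  giving Fevikish vimpuritid.

vimpuritid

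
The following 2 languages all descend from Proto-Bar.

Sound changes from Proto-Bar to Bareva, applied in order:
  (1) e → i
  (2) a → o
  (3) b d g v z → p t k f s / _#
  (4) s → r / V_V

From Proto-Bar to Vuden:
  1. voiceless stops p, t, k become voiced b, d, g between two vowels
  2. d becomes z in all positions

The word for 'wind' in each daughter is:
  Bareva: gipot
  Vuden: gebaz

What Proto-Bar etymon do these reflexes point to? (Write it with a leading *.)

Position 4: Bareva has o, Vuden has a. Vuden preserves a here (none of its changes turn any other segment into a), so the proto-segment is *a.
Position 3: Bareva has p, Vuden has b. Taking the neighbouring segments as reconstructed: Bareva p can only go back to *p; Vuden b could go back to *p or *b — the one source consistent with every daughter is *p.
Continuing position by position gives *gepad; check it forward:
Bareva: start from *gepad.
  rule 1 (vowel merger): gepad → gipad
  rule 2 (vowel merger): gipad → gipod
  rule 3 (final devoicing): gipod → gipot
  rule 4: no change — gipot
  ⇒ Bareva gipot
Vuden: *gepad > gebad > gebaz  (by intervocalic voicing, unconditioned shift)
Only *gepad yields all of Bareva gipot, Vuden gebaz.

*gepad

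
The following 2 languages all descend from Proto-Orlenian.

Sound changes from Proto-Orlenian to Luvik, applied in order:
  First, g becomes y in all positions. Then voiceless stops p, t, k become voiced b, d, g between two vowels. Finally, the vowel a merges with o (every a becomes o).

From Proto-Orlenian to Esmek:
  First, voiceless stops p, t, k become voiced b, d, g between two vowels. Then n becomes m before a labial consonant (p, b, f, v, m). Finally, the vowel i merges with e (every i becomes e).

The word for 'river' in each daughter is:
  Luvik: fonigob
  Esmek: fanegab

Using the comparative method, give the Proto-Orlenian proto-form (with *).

Position 2: Luvik has o, Esmek has a. Esmek preserves a here (none of its changes turn any other segment into a), so the proto-segment is *a.
Position 6: Luvik has o, Esmek has a. Esmek preserves a here (none of its changes turn any other segment into a), so the proto-segment is *a.
Position 4: Luvik has i, Esmek has e. Luvik preserves i here (none of its changes turn any other segment into i), so the proto-segment is *i.
Verify the candidate proto-form against each daughter:
Luvik: start from *fanikab.
  rule 1: no change — fanikab
  rule 2 (intervocalic voicing): fanikab → fanigab
  rule 3 (vowel merger): fanigab → fonigob
  ⇒ Luvik fonigob
Esmek: *fanikab > fanigab > fanegab  (by intervocalic voicing, vowel merger)
Only *fanikab yields all of Luvik fonigob, Esmek fanegab.

*fanikab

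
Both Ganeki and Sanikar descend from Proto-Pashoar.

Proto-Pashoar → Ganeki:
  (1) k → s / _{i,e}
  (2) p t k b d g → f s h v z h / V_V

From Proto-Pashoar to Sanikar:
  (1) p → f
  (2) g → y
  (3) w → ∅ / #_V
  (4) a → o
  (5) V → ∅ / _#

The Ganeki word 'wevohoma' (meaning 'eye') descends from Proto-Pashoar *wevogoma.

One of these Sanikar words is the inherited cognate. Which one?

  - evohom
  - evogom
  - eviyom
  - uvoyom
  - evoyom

Sanikar: *wevogoma > wevoyoma > evoyoma > evoyomo > evoyom  (by unconditioned shift, glide loss, vowel merger, apocope)
Only 'evoyom' matches the regular Sanikar development of *wevogoma.

evoyom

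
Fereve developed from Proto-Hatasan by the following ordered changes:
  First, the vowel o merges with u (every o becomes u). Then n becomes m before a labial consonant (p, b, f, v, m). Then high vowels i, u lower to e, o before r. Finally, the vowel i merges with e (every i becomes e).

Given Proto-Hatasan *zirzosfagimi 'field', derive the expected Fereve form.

zerzusfageme

Fereve: *zirzosfagimi > zirzusfagimi > zerzusfagimi > zerzusfageme  (by vowel merger, pre-rhotic lowering, vowel merger)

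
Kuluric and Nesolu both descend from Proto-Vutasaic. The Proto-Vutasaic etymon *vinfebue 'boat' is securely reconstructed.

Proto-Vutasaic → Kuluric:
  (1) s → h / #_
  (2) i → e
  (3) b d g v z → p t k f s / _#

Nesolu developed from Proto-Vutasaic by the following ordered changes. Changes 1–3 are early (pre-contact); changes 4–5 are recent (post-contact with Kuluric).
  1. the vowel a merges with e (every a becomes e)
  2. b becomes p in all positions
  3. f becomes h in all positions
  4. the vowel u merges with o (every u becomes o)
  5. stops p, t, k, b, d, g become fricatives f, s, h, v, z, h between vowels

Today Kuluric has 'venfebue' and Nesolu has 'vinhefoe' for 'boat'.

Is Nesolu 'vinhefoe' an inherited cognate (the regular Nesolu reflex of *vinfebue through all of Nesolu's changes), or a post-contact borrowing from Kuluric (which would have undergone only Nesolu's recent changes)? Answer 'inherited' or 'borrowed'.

If inherited, *vinfebue would pass through all of Nesolu's changes:
Nesolu: *vinfebue
  vinfebue (rule 1 does not apply)
  vinfebue → vinfepue   [unconditioned shift]
  vinfepue → vinhepue   [unconditioned shift]
  vinhepue → vinhepoe   [vowel merger]
  vinhepoe → vinhefoe   [intervocalic lenition]
  giving Nesolu vinhefoe.
If borrowed from Kuluric 'venfebue' after the early changes, it would undergo only the recent ones:
  rule 4 (vowel merger): venfebue → venfeboe
  rule 5 (intervocalic lenition): venfeboe → venfevoe
  ⇒ as a loan: venfevoe
Nesolu 'vinhefoe' matches the inherited outcome exactly, so it is an inherited cognate, not a loan.

inherited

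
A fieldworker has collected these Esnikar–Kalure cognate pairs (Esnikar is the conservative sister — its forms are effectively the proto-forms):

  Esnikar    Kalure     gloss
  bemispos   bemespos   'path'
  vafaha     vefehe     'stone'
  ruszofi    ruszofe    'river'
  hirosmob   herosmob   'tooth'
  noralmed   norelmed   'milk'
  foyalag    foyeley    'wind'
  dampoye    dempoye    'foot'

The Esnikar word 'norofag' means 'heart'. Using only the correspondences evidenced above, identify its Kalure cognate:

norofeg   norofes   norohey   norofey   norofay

norofey

vafaha ~ vefehe, noralmed ~ norelmed — Esnikar a corresponds to Kalure e after a consonant, before a consonant other than r, m, n, p, b, f, v.
foyalag ~ foyeley — Esnikar g corresponds to Kalure y word-finally.
Applying these to Esnikar 'norofag':
  norofag → norofeg   (a→e after a consonant, before a consonant other than r, m, n, p, b, f, v)
  norofeg → norofey   (g→y word-finally)
So the Kalure cognate is 'norofey'.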